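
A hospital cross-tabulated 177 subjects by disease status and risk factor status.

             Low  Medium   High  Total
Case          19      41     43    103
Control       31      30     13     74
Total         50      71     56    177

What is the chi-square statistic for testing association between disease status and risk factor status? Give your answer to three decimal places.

16.343

Grand total N = 177.
Expected counts (row total × column total / N):
  Case, Low: 103×50/177 = 29.0960
  Case, Medium: 103×71/177 = 41.3164
  Case, High: 103×56/177 = 32.5876
  Control, Low: 74×50/177 = 20.9040
  Control, Medium: 74×71/177 = 29.6836
  Control, High: 74×56/177 = 23.4124
Contributions (O − E)²/E:
  (19 − 29.0960)²/29.0960 = 3.5032
  (41 − 41.3164)²/41.3164 = 0.0024
  (43 − 32.5876)²/32.5876 = 3.3270
  (31 − 20.9040)²/20.9040 = 4.8761
  (30 − 29.6836)²/29.6836 = 0.0034
  (13 − 23.4124)²/23.4124 = 4.6308
χ² = 3.5032 + 0.0024 + 3.3270 + 4.8761 + 0.0034 + 4.6308 = 16.343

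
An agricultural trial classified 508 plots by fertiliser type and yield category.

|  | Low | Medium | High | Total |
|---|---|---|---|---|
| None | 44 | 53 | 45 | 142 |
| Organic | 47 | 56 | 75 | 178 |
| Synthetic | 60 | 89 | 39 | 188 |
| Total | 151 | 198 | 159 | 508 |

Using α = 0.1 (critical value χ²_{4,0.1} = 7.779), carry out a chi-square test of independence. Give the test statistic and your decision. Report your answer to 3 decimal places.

Grand total N = 508.
Expected counts (row total × column total / N):
  None, Low: 142×151/508 = 42.2087
  None, Medium: 142×198/508 = 55.3465
  None, High: 142×159/508 = 44.4449
  Organic, Low: 178×151/508 = 52.9094
  Organic, Medium: 178×198/508 = 69.3780
  Organic, High: 178×159/508 = 55.7126
  Synthetic, Low: 188×151/508 = 55.8819
  Synthetic, Medium: 188×198/508 = 73.2756
  Synthetic, High: 188×159/508 = 58.8425
Contributions (O − E)²/E:
  (44 − 42.2087)²/42.2087 = 0.0760
  (53 − 55.3465)²/55.3465 = 0.0995
  (45 − 44.4449)²/44.4449 = 0.0069
  (47 − 52.9094)²/52.9094 = 0.6600
  (56 − 69.3780)²/69.3780 = 2.5796
  (75 − 55.7126)²/55.7126 = 6.6772
  (60 − 55.8819)²/55.8819 = 0.3035
  (89 − 73.2756)²/73.2756 = 3.3743
  (39 − 58.8425)²/58.8425 = 6.6912
χ² = 0.0760 + 0.0995 + 0.0069 + 0.6600 + 2.5796 + 6.6772 + 0.3035 + 3.3743 + 6.6912 = 20.468
df = (3−1)(3−1) = 4. Since 20.468 > 7.779, reject the null hypothesis of independence at α = 0.1.

20.468; reject H₀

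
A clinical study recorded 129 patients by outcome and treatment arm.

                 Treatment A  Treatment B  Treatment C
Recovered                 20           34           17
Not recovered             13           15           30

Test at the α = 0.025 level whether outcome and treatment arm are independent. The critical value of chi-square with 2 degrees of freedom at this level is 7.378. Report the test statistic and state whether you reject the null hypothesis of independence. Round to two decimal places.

11.25; reject H₀

Row totals: 71, 58. Column totals: 33, 49, 47. Grand total N = 129.
Expected counts (row total × column total / N):
  Recovered, Treatment A: 71×33/129 = 18.163
  Recovered, Treatment B: 71×49/129 = 26.969
  Recovered, Treatment C: 71×47/129 = 25.868
  Not recovered, Treatment A: 58×33/129 = 14.837
  Not recovered, Treatment B: 58×49/129 = 22.031
  Not recovered, Treatment C: 58×47/129 = 21.132
Contributions (O − E)²/E:
  (20 − 18.163)²/18.163 = 0.1858
  (34 − 26.969)²/26.969 = 1.8330
  (17 − 25.868)²/25.868 = 3.0401
  (13 − 14.837)²/14.837 = 0.2274
  (15 − 22.031)²/22.031 = 2.2439
  (30 − 21.132)²/21.132 = 3.7214
χ² = 0.1858 + 1.8330 + 3.0401 + 0.2274 + 2.2439 + 3.7214 = 11.25
df = (2−1)(3−1) = 2. Since 11.25 > 7.378, reject the null hypothesis of independence at α = 0.025.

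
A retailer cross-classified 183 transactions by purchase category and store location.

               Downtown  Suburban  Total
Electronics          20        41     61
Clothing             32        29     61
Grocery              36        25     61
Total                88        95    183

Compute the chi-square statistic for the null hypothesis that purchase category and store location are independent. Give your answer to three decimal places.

Grand total N = 183.
Expected counts (row total × column total / N):
  Electronics, Downtown: 61×88/183 = 29.3333
  Electronics, Suburban: 61×95/183 = 31.6667
  Clothing, Downtown: 61×88/183 = 29.3333
  Clothing, Suburban: 61×95/183 = 31.6667
  Grocery, Downtown: 61×88/183 = 29.3333
  Grocery, Suburban: 61×95/183 = 31.6667
Contributions (O − E)²/E:
  (20 − 29.3333)²/29.3333 = 2.9697
  (41 − 31.6667)²/31.6667 = 2.7509
  (32 − 29.3333)²/29.3333 = 0.2424
  (29 − 31.6667)²/31.6667 = 0.2246
  (36 − 29.3333)²/29.3333 = 1.5152
  (25 − 31.6667)²/31.6667 = 1.4035
χ² = 2.9697 + 2.7509 + 0.2424 + 0.2246 + 1.5152 + 1.4035 = 9.106

9.106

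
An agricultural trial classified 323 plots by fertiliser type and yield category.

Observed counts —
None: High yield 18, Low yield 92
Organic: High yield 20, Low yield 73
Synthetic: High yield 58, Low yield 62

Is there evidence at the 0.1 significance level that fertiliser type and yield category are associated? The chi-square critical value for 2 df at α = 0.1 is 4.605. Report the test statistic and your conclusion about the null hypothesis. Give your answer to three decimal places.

Row totals: 110, 93, 120. Column totals: 96, 227. Grand total N = 323.
Expected counts (row total × column total / N):
  None, High yield: 110×96/323 = 32.6935
  None, Low yield: 110×227/323 = 77.3065
  Organic, High yield: 93×96/323 = 27.6409
  Organic, Low yield: 93×227/323 = 65.3591
  Synthetic, High yield: 120×96/323 = 35.6656
  Synthetic, Low yield: 120×227/323 = 84.3344
Contributions (O − E)²/E:
  (18 − 32.6935)²/32.6935 = 6.6037
  (92 − 77.3065)²/77.3065 = 2.7928
  (20 − 27.6409)²/27.6409 = 2.1122
  (73 − 65.3591)²/65.3591 = 0.8933
  (58 − 35.6656)²/35.6656 = 13.9862
  (62 − 84.3344)²/84.3344 = 5.9149
χ² = 6.6037 + 2.7928 + 2.1122 + 0.8933 + 13.9862 + 5.9149 = 32.303
df = (3−1)(2−1) = 2. Since 32.303 > 4.605, reject the null hypothesis of independence at α = 0.1.

32.303; reject H₀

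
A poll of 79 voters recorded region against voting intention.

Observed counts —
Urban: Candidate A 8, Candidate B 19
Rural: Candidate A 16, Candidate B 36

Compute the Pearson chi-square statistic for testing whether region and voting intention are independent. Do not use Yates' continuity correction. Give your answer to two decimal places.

0.01

Row totals: 27, 52. Column totals: 24, 55. Grand total N = 79.
Expected counts (row total × column total / N):
  Urban, Candidate A: 27×24/79 = 8.203
  Urban, Candidate B: 27×55/79 = 18.797
  Rural, Candidate A: 52×24/79 = 15.797
  Rural, Candidate B: 52×55/79 = 36.203
Contributions (O − E)²/E:
  (8 − 8.203)²/8.203 = 0.0050
  (19 − 18.797)²/18.797 = 0.0022
  (16 − 15.797)²/15.797 = 0.0026
  (36 − 36.203)²/36.203 = 0.0011
χ² = 0.0050 + 0.0022 + 0.0026 + 0.0011 = 0.01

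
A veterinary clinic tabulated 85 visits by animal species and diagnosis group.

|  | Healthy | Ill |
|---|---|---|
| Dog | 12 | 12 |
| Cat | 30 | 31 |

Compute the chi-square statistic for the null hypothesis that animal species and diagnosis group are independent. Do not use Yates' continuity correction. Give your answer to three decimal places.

Row totals: 24, 61. Column totals: 42, 43. Grand total N = 85.
Expected counts (row total × column total / N):
  Dog, Healthy: 24×42/85 = 11.8588
  Dog, Ill: 24×43/85 = 12.1412
  Cat, Healthy: 61×42/85 = 30.1412
  Cat, Ill: 61×43/85 = 30.8588
Contributions (O − E)²/E:
  (12 − 11.8588)²/11.8588 = 0.0017
  (12 − 12.1412)²/12.1412 = 0.0016
  (30 − 30.1412)²/30.1412 = 0.0007
  (31 − 30.8588)²/30.8588 = 0.0006
χ² = 0.0017 + 0.0016 + 0.0007 + 0.0006 = 0.005

0.005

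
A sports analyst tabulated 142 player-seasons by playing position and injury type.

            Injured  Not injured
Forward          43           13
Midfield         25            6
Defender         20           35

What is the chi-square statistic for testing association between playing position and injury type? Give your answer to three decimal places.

25.106

Row totals: 56, 31, 55. Column totals: 88, 54. Grand total N = 142.
Expected counts (row total × column total / N):
  Forward, Injured: 56×88/142 = 34.7042
  Forward, Not injured: 56×54/142 = 21.2958
  Midfield, Injured: 31×88/142 = 19.2113
  Midfield, Not injured: 31×54/142 = 11.7887
  Defender, Injured: 55×88/142 = 34.0845
  Defender, Not injured: 55×54/142 = 20.9155
Contributions (O − E)²/E:
  (43 − 34.7042)²/34.7042 = 1.9831
  (13 − 21.2958)²/21.2958 = 3.2316
  (25 − 19.2113)²/19.2113 = 1.7442
  (6 − 11.7887)²/11.7887 = 2.8425
  (20 − 34.0845)²/34.0845 = 5.8200
  (35 − 20.9155)²/20.9155 = 9.4845
χ² = 1.9831 + 3.2316 + 1.7442 + 2.8425 + 5.8200 + 9.4845 = 25.106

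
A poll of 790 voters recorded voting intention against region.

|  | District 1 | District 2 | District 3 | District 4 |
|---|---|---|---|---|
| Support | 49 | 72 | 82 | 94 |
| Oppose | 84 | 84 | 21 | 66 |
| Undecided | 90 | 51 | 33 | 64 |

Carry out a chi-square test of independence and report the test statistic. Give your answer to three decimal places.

65.159

Row totals: 297, 255, 238. Column totals: 223, 207, 136, 224. Grand total N = 790.
Expected counts (row total × column total / N):
  Support, District 1: 297×223/790 = 83.83671
  Support, District 2: 297×207/790 = 77.82152
  Support, District 3: 297×136/790 = 51.12911
  Support, District 4: 297×224/790 = 84.21266
  Oppose, District 1: 255×223/790 = 71.98101
  Oppose, District 2: 255×207/790 = 66.81646
  Oppose, District 3: 255×136/790 = 43.89873
  Oppose, District 4: 255×224/790 = 72.30380
  Undecided, District 1: 238×223/790 = 67.18228
  Undecided, District 2: 238×207/790 = 62.36203
  Undecided, District 3: 238×136/790 = 40.97215
  Undecided, District 4: 238×224/790 = 67.48354
Contributions (O − E)²/E:
  (49 − 83.83671)²/83.83671 = 14.4757
  (72 − 77.82152)²/77.82152 = 0.4355
  (82 − 51.12911)²/51.12911 = 18.6393
  (94 − 84.21266)²/84.21266 = 1.1375
  (84 − 71.98101)²/71.98101 = 2.0069
  (84 − 66.81646)²/66.81646 = 4.4192
  (21 − 43.89873)²/43.89873 = 11.9446
  (66 − 72.30380)²/72.30380 = 0.5496
  (90 − 67.18228)²/67.18228 = 7.7498
  (51 − 62.36203)²/62.36203 = 2.0701
  (33 − 40.97215)²/40.97215 = 1.5512
  (64 − 67.48354)²/67.48354 = 0.1798
χ² = 14.4757 + 0.4355 + 18.6393 + 1.1375 + 2.0069 + 4.4192 + 11.9446 + 0.5496 + 7.7498 + 2.0701 + 1.5512 + 0.1798 = 65.159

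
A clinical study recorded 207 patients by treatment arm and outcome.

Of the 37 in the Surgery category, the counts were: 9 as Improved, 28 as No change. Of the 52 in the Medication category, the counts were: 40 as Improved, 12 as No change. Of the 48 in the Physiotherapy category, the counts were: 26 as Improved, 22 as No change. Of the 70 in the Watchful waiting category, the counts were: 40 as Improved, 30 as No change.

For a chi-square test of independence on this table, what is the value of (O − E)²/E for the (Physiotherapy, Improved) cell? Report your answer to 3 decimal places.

Row total (Physiotherapy) = 48; column total (Improved) = 115; N = 207.
Expected count E = 48 × 115 / 207 = 26.66667.
Contribution = (O − E)²/E = (26 − 26.66667)² / 26.66667 = 0.017.

0.017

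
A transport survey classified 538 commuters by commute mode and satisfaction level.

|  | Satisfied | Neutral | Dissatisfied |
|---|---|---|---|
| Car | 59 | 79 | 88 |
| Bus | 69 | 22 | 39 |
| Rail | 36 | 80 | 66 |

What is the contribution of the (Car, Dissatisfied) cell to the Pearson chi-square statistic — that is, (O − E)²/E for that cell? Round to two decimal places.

Row total (Car) = 226; column total (Dissatisfied) = 193; N = 538.
Expected count E = 226 × 193 / 538 = 81.074.
Contribution = (O − E)²/E = (88 − 81.074)² / 81.074 = 0.59.

0.59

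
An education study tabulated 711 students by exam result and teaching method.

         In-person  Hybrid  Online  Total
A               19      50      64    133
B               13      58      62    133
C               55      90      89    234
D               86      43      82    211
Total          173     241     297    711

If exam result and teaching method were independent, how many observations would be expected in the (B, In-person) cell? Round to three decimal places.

32.361

Row total (B) = 133; column total (In-person) = 173; grand total N = 711.
Expected count = (row total × column total) / N = 133 × 173 / 711 = 32.361.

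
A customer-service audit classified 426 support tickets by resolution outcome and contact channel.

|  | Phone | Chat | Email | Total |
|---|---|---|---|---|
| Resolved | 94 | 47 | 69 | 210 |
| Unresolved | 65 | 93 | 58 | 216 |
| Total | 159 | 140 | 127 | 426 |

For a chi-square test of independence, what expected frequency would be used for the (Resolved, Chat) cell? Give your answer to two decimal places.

Row total (Resolved) = 210; column total (Chat) = 140; grand total N = 426.
Expected count = (row total × column total) / N = 210 × 140 / 426 = 69.01.

69.01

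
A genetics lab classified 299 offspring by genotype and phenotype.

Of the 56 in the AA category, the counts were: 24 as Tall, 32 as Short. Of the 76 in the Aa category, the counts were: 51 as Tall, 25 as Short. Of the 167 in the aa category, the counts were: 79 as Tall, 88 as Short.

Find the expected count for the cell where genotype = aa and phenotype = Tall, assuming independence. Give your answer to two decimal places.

86.01

Row total (aa) = 167; column total (Tall) = 154; grand total N = 299.
Expected count = (row total × column total) / N = 167 × 154 / 299 = 86.01.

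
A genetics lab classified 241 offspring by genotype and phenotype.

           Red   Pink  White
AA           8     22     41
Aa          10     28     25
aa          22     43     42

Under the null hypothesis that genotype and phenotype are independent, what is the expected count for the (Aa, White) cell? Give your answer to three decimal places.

28.232

Row total (Aa) = 63; column total (White) = 108; grand total N = 241.
Expected count = (row total × column total) / N = 63 × 108 / 241 = 28.232.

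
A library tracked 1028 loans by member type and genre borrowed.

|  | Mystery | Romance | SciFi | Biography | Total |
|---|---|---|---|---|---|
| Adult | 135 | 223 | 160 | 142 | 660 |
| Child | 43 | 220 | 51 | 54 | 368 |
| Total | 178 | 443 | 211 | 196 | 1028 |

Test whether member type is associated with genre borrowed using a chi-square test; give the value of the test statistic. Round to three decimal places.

Grand total N = 1028.
Expected counts (row total × column total / N):
  Adult, Mystery: 660×178/1028 = 114.28016
  Adult, Romance: 660×443/1028 = 284.41634
  Adult, SciFi: 660×211/1028 = 135.46693
  Adult, Biography: 660×196/1028 = 125.83658
  Child, Mystery: 368×178/1028 = 63.71984
  Child, Romance: 368×443/1028 = 158.58366
  Child, SciFi: 368×211/1028 = 75.53307
  Child, Biography: 368×196/1028 = 70.16342
Contributions (O − E)²/E:
  (135 − 114.28016)²/114.28016 = 3.7567
  (223 − 284.41634)²/284.41634 = 13.2621
  (160 − 135.46693)²/135.46693 = 4.4429
  (142 − 125.83658)²/125.83658 = 2.0762
  (43 − 63.71984)²/63.71984 = 6.7375
  (220 − 158.58366)²/158.58366 = 23.7853
  (51 − 75.53307)²/75.53307 = 7.9683
  (54 − 70.16342)²/70.16342 = 3.7235
χ² = 3.7567 + 13.2621 + 4.4429 + 2.0762 + 6.7375 + 23.7853 + 7.9683 + 3.7235 = 65.753

65.753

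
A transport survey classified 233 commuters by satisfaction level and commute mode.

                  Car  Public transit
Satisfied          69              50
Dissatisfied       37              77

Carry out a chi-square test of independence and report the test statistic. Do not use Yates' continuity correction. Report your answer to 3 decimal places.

15.300

Row totals: 119, 114. Column totals: 106, 127. Grand total N = 233.
Expected counts (row total × column total / N):
  Satisfied, Car: 119×106/233 = 54.1373
  Satisfied, Public transit: 119×127/233 = 64.8627
  Dissatisfied, Car: 114×106/233 = 51.8627
  Dissatisfied, Public transit: 114×127/233 = 62.1373
Contributions (O − E)²/E:
  (69 − 54.1373)²/54.1373 = 4.0804
  (50 − 64.8627)²/64.8627 = 3.4057
  (37 − 51.8627)²/51.8627 = 4.2593
  (77 − 62.1373)²/62.1373 = 3.5550
χ² = 4.0804 + 3.4057 + 4.2593 + 3.5550 = 15.300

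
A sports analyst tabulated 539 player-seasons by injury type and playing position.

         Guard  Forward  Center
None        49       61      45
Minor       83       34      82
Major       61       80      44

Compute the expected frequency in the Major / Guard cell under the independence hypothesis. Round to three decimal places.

66.243

Row total (Major) = 185; column total (Guard) = 193; grand total N = 539.
Expected count = (row total × column total) / N = 185 × 193 / 539 = 66.243.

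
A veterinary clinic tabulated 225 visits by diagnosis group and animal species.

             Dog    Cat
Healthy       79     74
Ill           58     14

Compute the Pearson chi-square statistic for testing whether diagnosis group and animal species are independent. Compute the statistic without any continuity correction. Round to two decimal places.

17.20

Row totals: 153, 72. Column totals: 137, 88. Grand total N = 225.
Expected counts (row total × column total / N):
  Healthy, Dog: 153×137/225 = 93.160
  Healthy, Cat: 153×88/225 = 59.840
  Ill, Dog: 72×137/225 = 43.840
  Ill, Cat: 72×88/225 = 28.160
Contributions (O − E)²/E:
  (79 − 93.160)²/93.160 = 2.1523
  (74 − 59.840)²/59.840 = 3.3507
  (58 − 43.840)²/43.840 = 4.5736
  (14 − 28.160)²/28.160 = 7.1202
χ² = 2.1523 + 3.3507 + 4.5736 + 7.1202 = 17.20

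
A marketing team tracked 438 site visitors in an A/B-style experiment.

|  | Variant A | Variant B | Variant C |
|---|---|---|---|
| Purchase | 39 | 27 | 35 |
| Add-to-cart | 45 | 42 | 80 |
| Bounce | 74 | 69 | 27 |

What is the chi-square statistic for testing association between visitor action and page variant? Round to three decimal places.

40.827

Row totals: 101, 167, 170. Column totals: 158, 138, 142. Grand total N = 438.
Expected counts (row total × column total / N):
  Purchase, Variant A: 101×158/438 = 36.4338
  Purchase, Variant B: 101×138/438 = 31.8219
  Purchase, Variant C: 101×142/438 = 32.7443
  Add-to-cart, Variant A: 167×158/438 = 60.2420
  Add-to-cart, Variant B: 167×138/438 = 52.6164
  Add-to-cart, Variant C: 167×142/438 = 54.1416
  Bounce, Variant A: 170×158/438 = 61.3242
  Bounce, Variant B: 170×138/438 = 53.5616
  Bounce, Variant C: 170×142/438 = 55.1142
Contributions (O − E)²/E:
  (39 − 36.4338)²/36.4338 = 0.1807
  (27 − 31.8219)²/31.8219 = 0.7307
  (35 − 32.7443)²/32.7443 = 0.1554
  (45 − 60.2420)²/60.2420 = 3.8564
  (42 − 52.6164)²/52.6164 = 2.1421
  (80 − 54.1416)²/54.1416 = 12.3501
  (74 − 61.3242)²/61.3242 = 2.6201
  (69 − 53.5616)²/53.5616 = 4.4499
  (27 − 55.1142)²/55.1142 = 14.3413
χ² = 0.1807 + 0.7307 + 0.1554 + 3.8564 + 2.1421 + 12.3501 + 2.6201 + 4.4499 + 14.3413 = 40.827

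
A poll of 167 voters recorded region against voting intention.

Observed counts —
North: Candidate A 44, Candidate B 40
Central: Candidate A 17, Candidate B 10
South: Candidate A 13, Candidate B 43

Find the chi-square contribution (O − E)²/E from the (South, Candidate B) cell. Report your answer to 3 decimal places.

4.476

Row total (South) = 56; column total (Candidate B) = 93; N = 167.
Expected count E = 56 × 93 / 167 = 31.1856.
Contribution = (O − E)²/E = (43 − 31.1856)² / 31.1856 = 4.476.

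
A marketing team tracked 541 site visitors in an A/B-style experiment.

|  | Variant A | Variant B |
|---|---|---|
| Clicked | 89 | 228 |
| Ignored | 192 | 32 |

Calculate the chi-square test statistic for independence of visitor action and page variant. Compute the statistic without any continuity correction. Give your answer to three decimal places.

Row totals: 317, 224. Column totals: 281, 260. Grand total N = 541.
Expected counts (row total × column total / N):
  Clicked, Variant A: 317×281/541 = 164.6525
  Clicked, Variant B: 317×260/541 = 152.3475
  Ignored, Variant A: 224×281/541 = 116.3475
  Ignored, Variant B: 224×260/541 = 107.6525
Contributions (O − E)²/E:
  (89 − 164.6525)²/164.6525 = 34.7599
  (228 − 152.3475)²/152.3475 = 37.5674
  (192 − 116.3475)²/116.3475 = 49.1914
  (32 − 107.6525)²/107.6525 = 53.1646
χ² = 34.7599 + 37.5674 + 49.1914 + 53.1646 = 174.683

174.683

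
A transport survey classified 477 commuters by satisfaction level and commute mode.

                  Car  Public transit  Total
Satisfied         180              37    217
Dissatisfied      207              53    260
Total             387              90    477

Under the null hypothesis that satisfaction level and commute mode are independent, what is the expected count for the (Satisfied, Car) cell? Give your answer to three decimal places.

Row total (Satisfied) = 217; column total (Car) = 387; grand total N = 477.
Expected count = (row total × column total) / N = 217 × 387 / 477 = 176.057.

176.057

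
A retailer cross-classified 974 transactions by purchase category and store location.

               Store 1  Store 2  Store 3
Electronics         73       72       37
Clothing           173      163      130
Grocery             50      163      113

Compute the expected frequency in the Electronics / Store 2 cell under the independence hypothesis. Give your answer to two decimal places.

74.37

Row total (Electronics) = 182; column total (Store 2) = 398; grand total N = 974.
Expected count = (row total × column total) / N = 182 × 398 / 974 = 74.37.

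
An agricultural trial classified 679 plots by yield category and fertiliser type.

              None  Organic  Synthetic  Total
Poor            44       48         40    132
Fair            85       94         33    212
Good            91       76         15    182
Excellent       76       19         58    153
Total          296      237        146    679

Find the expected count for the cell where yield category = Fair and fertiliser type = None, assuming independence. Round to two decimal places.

92.42

Row total (Fair) = 212; column total (None) = 296; grand total N = 679.
Expected count = (row total × column total) / N = 212 × 296 / 679 = 92.42.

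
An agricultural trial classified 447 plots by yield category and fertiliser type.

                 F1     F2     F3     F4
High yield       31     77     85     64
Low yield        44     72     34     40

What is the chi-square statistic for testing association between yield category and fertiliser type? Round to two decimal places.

20.23

Row totals: 257, 190. Column totals: 75, 149, 119, 104. Grand total N = 447.
Expected counts (row total × column total / N):
  High yield, F1: 257×75/447 = 43.121
  High yield, F2: 257×149/447 = 85.667
  High yield, F3: 257×119/447 = 68.418
  High yield, F4: 257×104/447 = 59.794
  Low yield, F1: 190×75/447 = 31.879
  Low yield, F2: 190×149/447 = 63.333
  Low yield, F3: 190×119/447 = 50.582
  Low yield, F4: 190×104/447 = 44.206
Contributions (O − E)²/E:
  (31 − 43.121)²/43.121 = 3.4071
  (77 − 85.667)²/85.667 = 0.8768
  (85 − 68.418)²/68.418 = 4.0189
  (64 − 59.794)²/59.794 = 0.2959
  (44 − 31.879)²/31.879 = 4.6086
  (72 − 63.333)²/63.333 = 1.1861
  (34 − 50.582)²/50.582 = 5.4360
  (40 − 44.206)²/44.206 = 0.4002
χ² = 3.4071 + 0.8768 + 4.0189 + 0.2959 + 4.6086 + 1.1861 + 5.4360 + 0.4002 = 20.23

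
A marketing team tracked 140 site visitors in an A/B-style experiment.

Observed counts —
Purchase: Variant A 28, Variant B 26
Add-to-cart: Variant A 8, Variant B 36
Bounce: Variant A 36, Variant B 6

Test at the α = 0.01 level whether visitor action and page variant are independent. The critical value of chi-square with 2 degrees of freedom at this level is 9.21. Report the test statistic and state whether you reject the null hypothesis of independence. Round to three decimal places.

39.239; reject H₀

Row totals: 54, 44, 42. Column totals: 72, 68. Grand total N = 140.
Expected counts (row total × column total / N):
  Purchase, Variant A: 54×72/140 = 27.7714
  Purchase, Variant B: 54×68/140 = 26.2286
  Add-to-cart, Variant A: 44×72/140 = 22.6286
  Add-to-cart, Variant B: 44×68/140 = 21.3714
  Bounce, Variant A: 42×72/140 = 21.6000
  Bounce, Variant B: 42×68/140 = 20.4000
Contributions (O − E)²/E:
  (28 − 27.7714)²/27.7714 = 0.0019
  (26 − 26.2286)²/26.2286 = 0.0020
  (8 − 22.6286)²/22.6286 = 9.4569
  (36 − 21.3714)²/21.3714 = 10.0132
  (36 − 21.6000)²/21.6000 = 9.6000
  (6 − 20.4000)²/20.4000 = 10.1647
χ² = 0.0019 + 0.0020 + 9.4569 + 10.0132 + 9.6000 + 10.1647 = 39.239
df = (3−1)(2−1) = 2. Since 39.239 > 9.21, reject the null hypothesis of independence at α = 0.01.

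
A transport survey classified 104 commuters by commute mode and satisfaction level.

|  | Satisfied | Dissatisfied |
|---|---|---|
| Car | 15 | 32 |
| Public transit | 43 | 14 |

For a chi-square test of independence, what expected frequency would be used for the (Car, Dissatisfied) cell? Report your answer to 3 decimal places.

20.788

Row total (Car) = 47; column total (Dissatisfied) = 46; grand total N = 104.
Expected count = (row total × column total) / N = 47 × 46 / 104 = 20.788.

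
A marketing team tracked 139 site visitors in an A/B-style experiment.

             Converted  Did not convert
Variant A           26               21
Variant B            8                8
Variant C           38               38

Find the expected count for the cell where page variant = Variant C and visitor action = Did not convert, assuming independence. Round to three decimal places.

Row total (Variant C) = 76; column total (Did not convert) = 67; grand total N = 139.
Expected count = (row total × column total) / N = 76 × 67 / 139 = 36.633.

36.633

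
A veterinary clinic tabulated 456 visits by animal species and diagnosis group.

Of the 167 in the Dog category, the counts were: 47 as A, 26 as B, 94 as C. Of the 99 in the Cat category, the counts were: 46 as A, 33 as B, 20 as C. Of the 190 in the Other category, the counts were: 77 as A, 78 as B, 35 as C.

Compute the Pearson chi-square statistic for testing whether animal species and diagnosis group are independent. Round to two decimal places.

Row totals: 167, 99, 190. Column totals: 170, 137, 149. Grand total N = 456.
Expected counts (row total × column total / N):
  Dog, A: 167×170/456 = 62.259
  Dog, B: 167×137/456 = 50.173
  Dog, C: 167×149/456 = 54.568
  Cat, A: 99×170/456 = 36.908
  Cat, B: 99×137/456 = 29.743
  Cat, C: 99×149/456 = 32.349
  Other, A: 190×170/456 = 70.833
  Other, B: 190×137/456 = 57.083
  Other, C: 190×149/456 = 62.083
Contributions (O − E)²/E:
  (47 − 62.259)²/62.259 = 3.7398
  (26 − 50.173)²/50.173 = 11.6464
  (94 − 54.568)²/54.568 = 28.4944
  (46 − 36.908)²/36.908 = 2.2397
  (33 − 29.743)²/29.743 = 0.3567
  (20 − 32.349)²/32.349 = 4.7141
  (77 − 70.833)²/70.833 = 0.5369
  (78 − 57.083)²/57.083 = 7.6646
  (35 − 62.083)²/62.083 = 11.8146
χ² = 3.7398 + 11.6464 + 28.4944 + 2.2397 + 0.3567 + 4.7141 + 0.5369 + 7.6646 + 11.8146 = 71.21

71.21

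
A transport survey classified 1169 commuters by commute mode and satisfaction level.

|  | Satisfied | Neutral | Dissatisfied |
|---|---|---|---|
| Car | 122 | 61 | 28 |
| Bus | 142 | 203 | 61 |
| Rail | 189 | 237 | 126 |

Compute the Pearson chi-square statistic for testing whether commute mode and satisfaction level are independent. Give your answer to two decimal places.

50.02

Row totals: 211, 406, 552. Column totals: 453, 501, 215. Grand total N = 1169.
Expected counts (row total × column total / N):
  Car, Satisfied: 211×453/1169 = 81.765
  Car, Neutral: 211×501/1169 = 90.429
  Car, Dissatisfied: 211×215/1169 = 38.807
  Bus, Satisfied: 406×453/1169 = 157.329
  Bus, Neutral: 406×501/1169 = 174.000
  Bus, Dissatisfied: 406×215/1169 = 74.671
  Rail, Satisfied: 552×453/1169 = 213.906
  Rail, Neutral: 552×501/1169 = 236.571
  Rail, Dissatisfied: 552×215/1169 = 101.523
Contributions (O − E)²/E:
  (122 − 81.765)²/81.765 = 19.7989
  (61 − 90.429)²/90.429 = 9.5773
  (28 − 38.807)²/38.807 = 3.0095
  (142 − 157.329)²/157.329 = 1.4935
  (203 − 174.000)²/174.000 = 4.8333
  (61 − 74.671)²/74.671 = 2.5029
  (189 − 213.906)²/213.906 = 2.8999
  (237 − 236.571)²/236.571 = 0.0008
  (126 − 101.523)²/101.523 = 5.9014
χ² = 19.7989 + 9.5773 + 3.0095 + 1.4935 + 4.8333 + 2.5029 + 2.8999 + 0.0008 + 5.9014 = 50.02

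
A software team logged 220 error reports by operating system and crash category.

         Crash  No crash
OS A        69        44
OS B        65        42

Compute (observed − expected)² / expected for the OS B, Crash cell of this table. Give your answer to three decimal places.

Row total (OS B) = 107; column total (Crash) = 134; N = 220.
Expected count E = 107 × 134 / 220 = 65.1727.
Contribution = (O − E)²/E = (65 − 65.1727)² / 65.1727 = 0.000.

0.000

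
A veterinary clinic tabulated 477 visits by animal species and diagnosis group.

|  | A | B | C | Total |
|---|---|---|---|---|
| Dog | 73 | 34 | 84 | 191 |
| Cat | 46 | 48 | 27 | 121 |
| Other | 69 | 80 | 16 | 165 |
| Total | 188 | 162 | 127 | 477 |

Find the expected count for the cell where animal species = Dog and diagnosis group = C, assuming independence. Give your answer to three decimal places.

Row total (Dog) = 191; column total (C) = 127; grand total N = 477.
Expected count = (row total × column total) / N = 191 × 127 / 477 = 50.853.

50.853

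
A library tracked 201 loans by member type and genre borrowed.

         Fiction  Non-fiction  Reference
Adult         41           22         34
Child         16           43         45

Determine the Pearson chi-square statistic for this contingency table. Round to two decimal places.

19.06

Row totals: 97, 104. Column totals: 57, 65, 79. Grand total N = 201.
Expected counts (row total × column total / N):
  Adult, Fiction: 97×57/201 = 27.507
  Adult, Non-fiction: 97×65/201 = 31.368
  Adult, Reference: 97×79/201 = 38.124
  Child, Fiction: 104×57/201 = 29.493
  Child, Non-fiction: 104×65/201 = 33.632
  Child, Reference: 104×79/201 = 40.876
Contributions (O − E)²/E:
  (41 − 27.507)²/27.507 = 6.6187
  (22 − 31.368)²/31.368 = 2.7977
  (34 − 38.124)²/38.124 = 0.4461
  (16 − 29.493)²/29.493 = 6.1730
  (43 − 33.632)²/33.632 = 2.6094
  (45 − 40.876)²/40.876 = 0.4161
χ² = 6.6187 + 2.7977 + 0.4461 + 6.1730 + 2.6094 + 0.4161 = 19.06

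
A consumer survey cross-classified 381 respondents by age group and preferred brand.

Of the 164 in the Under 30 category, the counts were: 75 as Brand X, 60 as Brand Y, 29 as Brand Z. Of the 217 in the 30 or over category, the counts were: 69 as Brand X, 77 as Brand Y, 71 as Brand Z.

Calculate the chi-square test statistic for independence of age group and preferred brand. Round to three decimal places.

Row totals: 164, 217. Column totals: 144, 137, 100. Grand total N = 381.
Expected counts (row total × column total / N):
  Under 30, Brand X: 164×144/381 = 61.9843
  Under 30, Brand Y: 164×137/381 = 58.9711
  Under 30, Brand Z: 164×100/381 = 43.0446
  30 or over, Brand X: 217×144/381 = 82.0157
  30 or over, Brand Y: 217×137/381 = 78.0289
  30 or over, Brand Z: 217×100/381 = 56.9554
Contributions (O − E)²/E:
  (75 − 61.9843)²/61.9843 = 2.7331
  (60 − 58.9711)²/58.9711 = 0.0180
  (29 − 43.0446)²/43.0446 = 4.5825
  (69 − 82.0157)²/82.0157 = 2.0656
  (77 − 78.0289)²/78.0289 = 0.0136
  (71 − 56.9554)²/56.9554 = 3.4633
χ² = 2.7331 + 0.0180 + 4.5825 + 2.0656 + 0.0136 + 3.4633 = 12.876

12.876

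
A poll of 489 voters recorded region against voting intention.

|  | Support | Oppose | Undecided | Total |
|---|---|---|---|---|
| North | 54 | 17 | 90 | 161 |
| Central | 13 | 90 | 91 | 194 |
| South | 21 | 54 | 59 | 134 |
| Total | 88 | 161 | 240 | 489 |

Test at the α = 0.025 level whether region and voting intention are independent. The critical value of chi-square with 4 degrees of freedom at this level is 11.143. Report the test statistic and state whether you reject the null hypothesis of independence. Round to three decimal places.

75.542; reject H₀

Grand total N = 489.
Expected counts (row total × column total / N):
  North, Support: 161×88/489 = 28.9734
  North, Oppose: 161×161/489 = 53.0082
  North, Undecided: 161×240/489 = 79.0184
  Central, Support: 194×88/489 = 34.9121
  Central, Oppose: 194×161/489 = 63.8732
  Central, Undecided: 194×240/489 = 95.2147
  South, Support: 134×88/489 = 24.1145
  South, Oppose: 134×161/489 = 44.1186
  South, Undecided: 134×240/489 = 65.7669
Contributions (O − E)²/E:
  (54 − 28.9734)²/28.9734 = 21.6174
  (17 − 53.0082)²/53.0082 = 24.4602
  (90 − 79.0184)²/79.0184 = 1.5262
  (13 − 34.9121)²/34.9121 = 13.7528
  (90 − 63.8732)²/63.8732 = 10.6869
  (91 − 95.2147)²/95.2147 = 0.1866
  (21 − 24.1145)²/24.1145 = 0.4023
  (54 − 44.1186)²/44.1186 = 2.2132
  (59 − 65.7669)²/65.7669 = 0.6963
χ² = 21.6174 + 24.4602 + 1.5262 + 13.7528 + 10.6869 + 0.1866 + 0.4023 + 2.2132 + 0.6963 = 75.542
df = (3−1)(3−1) = 4. Since 75.542 > 11.143, reject the null hypothesis of independence at α = 0.025.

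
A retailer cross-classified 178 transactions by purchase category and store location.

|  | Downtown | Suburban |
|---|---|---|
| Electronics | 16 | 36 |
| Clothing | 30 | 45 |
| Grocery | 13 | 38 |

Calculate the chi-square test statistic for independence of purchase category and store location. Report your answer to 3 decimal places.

Row totals: 52, 75, 51. Column totals: 59, 119. Grand total N = 178.
Expected counts (row total × column total / N):
  Electronics, Downtown: 52×59/178 = 17.2360
  Electronics, Suburban: 52×119/178 = 34.7640
  Clothing, Downtown: 75×59/178 = 24.8596
  Clothing, Suburban: 75×119/178 = 50.1404
  Grocery, Downtown: 51×59/178 = 16.9045
  Grocery, Suburban: 51×119/178 = 34.0955
Contributions (O − E)²/E:
  (16 − 17.2360)²/17.2360 = 0.0886
  (36 − 34.7640)²/34.7640 = 0.0439
  (30 − 24.8596)²/24.8596 = 1.0629
  (45 − 50.1404)²/50.1404 = 0.5270
  (13 − 16.9045)²/16.9045 = 0.9018
  (38 − 34.0955)²/34.0955 = 0.4471
χ² = 0.0886 + 0.0439 + 1.0629 + 0.5270 + 0.9018 + 0.4471 = 3.071

3.071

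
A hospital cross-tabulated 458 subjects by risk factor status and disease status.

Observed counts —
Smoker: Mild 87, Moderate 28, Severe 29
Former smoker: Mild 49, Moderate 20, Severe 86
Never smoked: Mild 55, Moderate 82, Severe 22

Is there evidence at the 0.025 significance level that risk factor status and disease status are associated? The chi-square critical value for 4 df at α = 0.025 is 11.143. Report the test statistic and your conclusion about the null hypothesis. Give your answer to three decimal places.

117.285; reject H₀

Row totals: 144, 155, 159. Column totals: 191, 130, 137. Grand total N = 458.
Expected counts (row total × column total / N):
  Smoker, Mild: 144×191/458 = 60.052402
  Smoker, Moderate: 144×130/458 = 40.873362
  Smoker, Severe: 144×137/458 = 43.074236
  Former smoker, Mild: 155×191/458 = 64.639738
  Former smoker, Moderate: 155×130/458 = 43.995633
  Former smoker, Severe: 155×137/458 = 46.364629
  Never smoked, Mild: 159×191/458 = 66.307860
  Never smoked, Moderate: 159×130/458 = 45.131004
  Never smoked, Severe: 159×137/458 = 47.561135
Contributions (O − E)²/E:
  (87 − 60.052402)²/60.052402 = 12.0923
  (28 − 40.873362)²/40.873362 = 4.0546
  (29 − 43.074236)²/43.074236 = 4.5987
  (49 − 64.639738)²/64.639738 = 3.7841
  (20 − 43.995633)²/43.995633 = 13.0874
  (86 − 46.364629)²/46.364629 = 33.8828
  (55 − 66.307860)²/66.307860 = 1.9284
  (82 − 45.131004)²/45.131004 = 30.1195
  (22 − 47.561135)²/47.561135 = 13.7375
χ² = 12.0923 + 4.0546 + 4.5987 + 3.7841 + 13.0874 + 33.8828 + 1.9284 + 30.1195 + 13.7375 = 117.285
df = (3−1)(3−1) = 4. Since 117.285 > 11.143, reject the null hypothesis of independence at α = 0.025.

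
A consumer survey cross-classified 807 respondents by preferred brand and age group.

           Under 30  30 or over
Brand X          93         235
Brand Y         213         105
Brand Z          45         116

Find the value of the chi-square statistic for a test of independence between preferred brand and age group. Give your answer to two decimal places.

117.80

Row totals: 328, 318, 161. Column totals: 351, 456. Grand total N = 807.
Expected counts (row total × column total / N):
  Brand X, Under 30: 328×351/807 = 142.662
  Brand X, 30 or over: 328×456/807 = 185.338
  Brand Y, Under 30: 318×351/807 = 138.312
  Brand Y, 30 or over: 318×456/807 = 179.688
  Brand Z, Under 30: 161×351/807 = 70.026
  Brand Z, 30 or over: 161×456/807 = 90.974
Contributions (O − E)²/E:
  (93 − 142.662)²/142.662 = 17.2878
  (235 − 185.338)²/185.338 = 13.3071
  (213 − 138.312)²/138.312 = 40.3313
  (105 − 179.688)²/179.688 = 31.0444
  (45 − 70.026)²/70.026 = 8.9438
  (116 − 90.974)²/90.974 = 6.8844
χ² = 17.2878 + 13.3071 + 40.3313 + 31.0444 + 8.9438 + 6.8844 = 117.80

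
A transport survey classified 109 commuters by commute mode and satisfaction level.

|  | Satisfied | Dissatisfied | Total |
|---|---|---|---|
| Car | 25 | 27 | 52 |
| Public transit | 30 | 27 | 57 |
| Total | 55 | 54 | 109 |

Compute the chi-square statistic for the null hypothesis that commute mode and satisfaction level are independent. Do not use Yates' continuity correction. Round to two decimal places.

Grand total N = 109.
Expected counts (row total × column total / N):
  Car, Satisfied: 52×55/109 = 26.239
  Car, Dissatisfied: 52×54/109 = 25.761
  Public transit, Satisfied: 57×55/109 = 28.761
  Public transit, Dissatisfied: 57×54/109 = 28.239
Contributions (O − E)²/E:
  (25 − 26.239)²/26.239 = 0.0585
  (27 − 25.761)²/25.761 = 0.0596
  (30 − 28.761)²/28.761 = 0.0534
  (27 − 28.239)²/28.239 = 0.0544
χ² = 0.0585 + 0.0596 + 0.0534 + 0.0544 = 0.23

0.23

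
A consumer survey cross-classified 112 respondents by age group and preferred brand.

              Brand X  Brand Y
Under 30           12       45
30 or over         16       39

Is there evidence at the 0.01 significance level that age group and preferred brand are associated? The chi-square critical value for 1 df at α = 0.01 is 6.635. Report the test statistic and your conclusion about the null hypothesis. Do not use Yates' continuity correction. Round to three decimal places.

0.965; fail to reject H₀

Row totals: 57, 55. Column totals: 28, 84. Grand total N = 112.
Expected counts (row total × column total / N):
  Under 30, Brand X: 57×28/112 = 14.2500
  Under 30, Brand Y: 57×84/112 = 42.7500
  30 or over, Brand X: 55×28/112 = 13.7500
  30 or over, Brand Y: 55×84/112 = 41.2500
Contributions (O − E)²/E:
  (12 − 14.2500)²/14.2500 = 0.3553
  (45 − 42.7500)²/42.7500 = 0.1184
  (16 − 13.7500)²/13.7500 = 0.3682
  (39 − 41.2500)²/41.2500 = 0.1227
χ² = 0.3553 + 0.1184 + 0.3682 + 0.1227 = 0.965
df = (2−1)(2−1) = 1. Since 0.965 < 6.635, fail to reject the null hypothesis of independence at α = 0.01.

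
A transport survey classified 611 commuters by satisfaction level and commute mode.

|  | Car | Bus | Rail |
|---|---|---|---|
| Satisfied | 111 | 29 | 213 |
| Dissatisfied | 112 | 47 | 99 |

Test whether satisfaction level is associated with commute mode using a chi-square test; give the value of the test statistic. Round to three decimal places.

31.922

Row totals: 353, 258. Column totals: 223, 76, 312. Grand total N = 611.
Expected counts (row total × column total / N):
  Satisfied, Car: 353×223/611 = 128.8363
  Satisfied, Bus: 353×76/611 = 43.9083
  Satisfied, Rail: 353×312/611 = 180.2553
  Dissatisfied, Car: 258×223/611 = 94.1637
  Dissatisfied, Bus: 258×76/611 = 32.0917
  Dissatisfied, Rail: 258×312/611 = 131.7447
Contributions (O − E)²/E:
  (111 − 128.8363)²/128.8363 = 2.4693
  (29 − 43.9083)²/43.9083 = 5.0619
  (213 − 180.2553)²/180.2553 = 5.9483
  (112 − 94.1637)²/94.1637 = 3.3785
  (47 − 32.0917)²/32.0917 = 6.9257
  (99 − 131.7447)²/131.7447 = 8.1386
χ² = 2.4693 + 5.0619 + 5.9483 + 3.3785 + 6.9257 + 8.1386 = 31.922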